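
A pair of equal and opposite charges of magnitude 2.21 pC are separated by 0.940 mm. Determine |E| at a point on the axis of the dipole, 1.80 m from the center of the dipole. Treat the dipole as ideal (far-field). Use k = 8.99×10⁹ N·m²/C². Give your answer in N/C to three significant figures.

Dipole moment p = qd = (2.21×10⁻¹² C)(9.40×10⁻⁴ m) = 2.077×10⁻¹⁵ C·m.
On the dipole axis E = 2kp/r³.
E = 2·(8.99×10⁹)(2.077×10⁻¹⁵) / (1.80)³ = 6.403×10⁻⁶ N/C.

E ≈ 6.40×10⁻⁶ N/C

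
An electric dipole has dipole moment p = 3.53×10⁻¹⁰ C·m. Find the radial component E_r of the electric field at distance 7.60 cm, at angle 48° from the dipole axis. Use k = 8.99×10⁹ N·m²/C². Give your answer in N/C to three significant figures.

For a dipole, E_r = (2kp cosθ)/r³.
kp/r³ = (8.99×10⁹)(3.53×10⁻¹⁰)/(0.0760)³ = 7229 N/C.
E_r = 2·7229·cos48° = 9675 N/C.

E_r ≈ 9670 N/C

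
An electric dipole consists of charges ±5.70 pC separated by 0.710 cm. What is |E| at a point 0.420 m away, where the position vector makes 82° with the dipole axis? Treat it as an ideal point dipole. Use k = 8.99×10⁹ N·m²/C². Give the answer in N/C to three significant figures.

Dipole moment p = qd = (5.70×10⁻¹² C)(0.00710 m) = 4.047×10⁻¹⁴ C·m.
At angle θ the dipole field magnitude is E = (kp/r³)·√(1 + 3cos²θ).
kp/r³ = (8.99×10⁹)(4.047×10⁻¹⁴) / (0.420)³ = 0.004911 N/C.
√(1 + 3cos²82°) = √(1 + 3·0.0194) = √1.0581 ≈ 1.0286.
E ≈ 0.004911 × 1.029 = 0.005051 N/C.

E ≈ 0.00505 N/C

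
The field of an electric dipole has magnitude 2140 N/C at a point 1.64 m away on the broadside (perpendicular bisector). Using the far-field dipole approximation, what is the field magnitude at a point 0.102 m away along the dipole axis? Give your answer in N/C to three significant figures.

Dipole fields scale as 1/r³ in the far field.
The axial field is twice the equatorial field at the same r, so the geometry factor is 2/1.
E₂ = E₁ · (2/1) · (r₁/r₂)³ = 2140 · 2 · (1.64/0.102)³.
(r₁/r₂)³ = (16.08)³ = 4157.
E₂ ≈ 1.779×10⁷ N/C.

E ≈ 1.78×10⁷ N/C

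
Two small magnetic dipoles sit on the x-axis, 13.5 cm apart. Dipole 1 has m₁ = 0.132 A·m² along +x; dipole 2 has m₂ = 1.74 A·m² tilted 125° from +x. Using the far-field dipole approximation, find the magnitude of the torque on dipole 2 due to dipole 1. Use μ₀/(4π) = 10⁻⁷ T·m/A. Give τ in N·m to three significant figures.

τ ≈ 1.53×10⁻⁵ N·m

Dipole B is on the axis of dipole A, so B₁ there is axial: B₁ = (μ₀/4π)·2m₁/r³ along +x.
B₁ = 2(10⁻⁷)(0.132)/(0.135)³ = 1.073×10⁻⁵ T.
τ = m₂ B₁ sinθ.
τ = (1.74)(1.073×10⁻⁵)·sin125° = 1.529×10⁻⁵ N·m.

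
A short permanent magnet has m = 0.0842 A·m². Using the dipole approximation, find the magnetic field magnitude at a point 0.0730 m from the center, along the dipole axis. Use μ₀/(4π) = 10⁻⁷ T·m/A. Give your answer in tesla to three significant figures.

B ≈ 4.33×10⁻⁵ T

On axis B = (μ₀/4π)·2m/r³.
B = 2·(10⁻⁷)·(0.0842) / (0.0730)³ = 4.329×10⁻⁵ T.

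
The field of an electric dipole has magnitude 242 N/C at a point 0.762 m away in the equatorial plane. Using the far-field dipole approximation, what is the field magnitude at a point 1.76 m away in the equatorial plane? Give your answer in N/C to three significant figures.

E ≈ 19.6 N/C

Dipole fields scale as 1/r³ in the far field; the geometry is the same at both points.
E₂ = E₁ · (r₁/r₂)³ = 242 · (0.762/1.76)³.
(r₁/r₂)³ = (0.433)³ = 0.08116.
E₂ ≈ 19.64 N/C.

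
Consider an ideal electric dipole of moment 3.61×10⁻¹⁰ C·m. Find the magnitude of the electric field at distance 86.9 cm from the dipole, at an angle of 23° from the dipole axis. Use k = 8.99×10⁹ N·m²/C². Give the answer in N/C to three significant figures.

E ≈ 9.31 N/C

At angle θ the dipole field magnitude is E = (kp/r³)·√(1 + 3cos²θ).
kp/r³ = (8.99×10⁹)(3.61×10⁻¹⁰) / (0.869)³ = 4.945 N/C.
√(1 + 3cos²23°) = √(1 + 3·0.8473) = √3.5420 ≈ 1.8820.
E ≈ 4.945 × 1.882 = 9.307 N/C.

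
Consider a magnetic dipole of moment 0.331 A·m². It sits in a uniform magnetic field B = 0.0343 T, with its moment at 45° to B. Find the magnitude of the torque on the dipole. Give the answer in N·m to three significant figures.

Torque on a magnetic dipole: τ = mB sinθ.
τ = (0.331)(0.0343)·sin45° = 0.008028 N·m.

τ ≈ 0.00803 N·m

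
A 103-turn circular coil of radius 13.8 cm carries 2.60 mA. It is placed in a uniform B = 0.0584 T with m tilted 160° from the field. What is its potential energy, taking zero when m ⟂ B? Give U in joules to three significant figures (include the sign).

U ≈ 8.79×10⁻⁴ J

m = NIA = NIπa² = 103·(0.00260)·π·(0.138)² = 0.01602 A·m².
U = −m·B = −mB cosθ.
U = −(0.01602)(0.0584)·cos160° = 8.791×10⁻⁴ J.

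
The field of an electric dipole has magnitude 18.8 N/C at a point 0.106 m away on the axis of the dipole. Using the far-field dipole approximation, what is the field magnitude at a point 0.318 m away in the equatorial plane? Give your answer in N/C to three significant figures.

E ≈ 0.348 N/C

Dipole fields scale as 1/r³ in the far field.
The axial field is twice the equatorial field at the same r, so the geometry factor is 1/2.
E₂ = E₁ · (1/2) · (r₁/r₂)³ = 18.8 · 0.5 · (0.106/0.318)³.
(r₁/r₂)³ = (0.3333)³ = 0.03704.
E₂ ≈ 0.3481 N/C.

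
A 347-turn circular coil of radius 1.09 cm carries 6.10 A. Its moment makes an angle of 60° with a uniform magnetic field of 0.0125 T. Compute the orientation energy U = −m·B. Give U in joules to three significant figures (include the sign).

U ≈ -0.00494 J

m = NIA = NIπa² = 347·(6.10)·π·(0.0109)² = 0.7901 A·m².
U = −m·B = −mB cosθ.
U = −(0.7901)(0.0125)·cos60° = -0.004938 J.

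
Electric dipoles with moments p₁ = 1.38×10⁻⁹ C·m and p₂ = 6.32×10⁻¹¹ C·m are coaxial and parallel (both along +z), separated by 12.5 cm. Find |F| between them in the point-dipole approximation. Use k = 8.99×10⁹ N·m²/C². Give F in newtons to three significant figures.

F ≈ 1.93×10⁻⁵ N

On-axis field of dipole 1 at distance r: E = 2kp₁/r³. Force on dipole 2 is F = p₂·dE/dr (gradient along axis).
dE/dr = −6kp₁/r⁴, so |F| = 6kp₁p₂/r⁴ (attractive for aligned moments).
F = 6(8.99×10⁹)(1.38×10⁻⁹)(6.32×10⁻¹¹)/(0.125)⁴ = 1.927×10⁻⁵ N.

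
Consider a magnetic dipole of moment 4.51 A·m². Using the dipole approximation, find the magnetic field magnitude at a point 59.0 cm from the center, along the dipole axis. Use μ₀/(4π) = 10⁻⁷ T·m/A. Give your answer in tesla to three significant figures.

B ≈ 4.39×10⁻⁶ T

On axis B = (μ₀/4π)·2m/r³.
B = 2·(10⁻⁷)·(4.51) / (0.590)³ = 4.392×10⁻⁶ T.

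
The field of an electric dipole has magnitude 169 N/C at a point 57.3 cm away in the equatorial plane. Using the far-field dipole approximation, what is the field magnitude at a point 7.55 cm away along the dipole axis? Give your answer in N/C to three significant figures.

E ≈ 1.48×10⁵ N/C

Dipole fields scale as 1/r³ in the far field.
The axial field is twice the equatorial field at the same r, so the geometry factor is 2/1.
E₂ = E₁ · (2/1) · (r₁/r₂)³ = 169 · 2 · (57.3/7.55)³.
(r₁/r₂)³ = (7.589)³ = 437.1.
E₂ ≈ 1.478×10⁵ N/C.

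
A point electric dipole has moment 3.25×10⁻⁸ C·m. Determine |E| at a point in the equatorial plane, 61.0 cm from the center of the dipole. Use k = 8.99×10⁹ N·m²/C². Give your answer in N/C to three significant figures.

E ≈ 1290 N/C

In the equatorial plane E = kp/r³.
E = (8.99×10⁹)(3.25×10⁻⁸) / (0.610)³ = 1287 N/C.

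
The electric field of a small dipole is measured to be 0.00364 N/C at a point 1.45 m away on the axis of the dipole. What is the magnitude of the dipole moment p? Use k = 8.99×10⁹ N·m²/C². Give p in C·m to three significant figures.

On axis E = 2kp/r³, so p = Er³/(2k).
p = (0.00364)·(1.45)³ / (2·8.99×10⁹) = 6.172×10⁻¹³ C·m.

p ≈ 6.17×10⁻¹³ C·m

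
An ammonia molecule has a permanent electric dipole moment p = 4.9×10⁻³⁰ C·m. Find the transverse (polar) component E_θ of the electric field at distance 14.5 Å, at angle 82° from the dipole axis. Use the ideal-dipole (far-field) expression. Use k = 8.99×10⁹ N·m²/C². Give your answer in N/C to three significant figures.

For a dipole, E_θ = (kp sinθ)/r³.
kp/r³ = (8.99×10⁹)(4.90×10⁻³⁰)/(1.45×10⁻⁹)³ = 1.445×10⁷ N/C.
E_θ = 1.445×10⁷·sin82° = 1.431×10⁷ N/C.

E_θ ≈ 1.43×10⁷ N/C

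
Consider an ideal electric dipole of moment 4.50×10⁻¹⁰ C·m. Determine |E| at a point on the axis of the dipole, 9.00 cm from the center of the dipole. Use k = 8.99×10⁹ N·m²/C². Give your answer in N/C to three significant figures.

On the dipole axis E = 2kp/r³.
E = 2·(8.99×10⁹)(4.50×10⁻¹⁰) / (0.0900)³ = 1.110×10⁴ N/C.

E ≈ 1.11×10⁴ N/C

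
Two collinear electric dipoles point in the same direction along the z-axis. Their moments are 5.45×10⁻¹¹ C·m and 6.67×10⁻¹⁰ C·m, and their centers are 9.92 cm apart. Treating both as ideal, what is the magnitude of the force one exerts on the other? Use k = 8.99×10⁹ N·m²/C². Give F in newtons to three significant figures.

On-axis field of dipole 1 at distance r: E = 2kp₁/r³. Force on dipole 2 is F = p₂·dE/dr (gradient along axis).
dE/dr = −6kp₁/r⁴, so |F| = 6kp₁p₂/r⁴ (attractive for aligned moments).
F = 6(8.99×10⁹)(5.45×10⁻¹¹)(6.67×10⁻¹⁰)/(0.0992)⁴ = 2.025×10⁻⁵ N.

F ≈ 2.02×10⁻⁵ N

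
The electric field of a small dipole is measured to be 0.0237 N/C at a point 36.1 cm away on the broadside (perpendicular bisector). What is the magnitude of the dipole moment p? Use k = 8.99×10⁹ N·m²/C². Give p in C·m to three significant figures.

In the equatorial plane E = kp/r³, so p = Er³/(k).
p = (0.0237)·(0.361)³ / (8.99×10⁹) = 1.240×10⁻¹³ C·m.

p ≈ 1.24×10⁻¹³ C·m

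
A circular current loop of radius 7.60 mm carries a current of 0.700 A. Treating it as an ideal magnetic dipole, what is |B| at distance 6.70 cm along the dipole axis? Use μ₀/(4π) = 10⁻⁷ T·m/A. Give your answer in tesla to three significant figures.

Magnetic moment m = IA = Iπa² = (0.700)·π·(0.00760)² = 1.27×10⁻⁴ A·m².
On axis B = (μ₀/4π)·2m/r³.
B = 2·(10⁻⁷)·(1.27×10⁻⁴) / (0.0670)³ = 8.445×10⁻⁸ T.

B ≈ 8.45×10⁻⁸ T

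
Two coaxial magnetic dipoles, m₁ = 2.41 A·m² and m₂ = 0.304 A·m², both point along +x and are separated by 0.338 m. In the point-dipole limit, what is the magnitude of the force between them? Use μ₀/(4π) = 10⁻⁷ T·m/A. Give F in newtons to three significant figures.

On-axis B of dipole 1: B = (μ₀/4π)·2m₁/r³. Force on dipole 2: F = m₂·dB/dr.
dB/dr = −(μ₀/4π)·6m₁/r⁴, so |F| = (μ₀/4π)·6m₁m₂/r⁴.
F = 6(10⁻⁷)(2.41)(0.304)/(0.338)⁴ = 3.368×10⁻⁵ N.

F ≈ 3.37×10⁻⁵ N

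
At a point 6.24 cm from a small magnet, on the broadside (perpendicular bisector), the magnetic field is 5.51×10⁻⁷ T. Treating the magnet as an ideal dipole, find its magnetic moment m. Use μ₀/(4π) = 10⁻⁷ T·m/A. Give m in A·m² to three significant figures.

In the equatorial plane B = (μ₀/4π)·m/r³, so m = Br³·4π/(μ₀).
m = (5.51×10⁻⁷)·(0.0624)³ / (10⁻⁷) = 0.001339 A·m².

m ≈ 0.00134 A·m²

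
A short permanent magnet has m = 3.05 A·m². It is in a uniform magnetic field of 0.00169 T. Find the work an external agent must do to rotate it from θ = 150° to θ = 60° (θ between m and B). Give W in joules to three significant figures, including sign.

W_ext = ΔU = −mB cosθ₂ + mB cosθ₁ = mB(cosθ₁ − cosθ₂).
W = (3.05)(0.00169)·(cos150° − cos60°) = (0.005154)·(-1.3660) = -0.007041 J.

W ≈ -0.00704 J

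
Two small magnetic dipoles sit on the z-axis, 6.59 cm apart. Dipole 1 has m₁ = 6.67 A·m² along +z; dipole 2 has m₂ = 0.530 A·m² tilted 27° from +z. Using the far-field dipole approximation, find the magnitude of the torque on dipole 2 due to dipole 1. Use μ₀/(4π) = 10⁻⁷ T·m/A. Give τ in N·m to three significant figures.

Dipole B is on the axis of dipole A, so B₁ there is axial: B₁ = (μ₀/4π)·2m₁/r³ along +z.
B₁ = 2(10⁻⁷)(6.67)/(0.0659)³ = 0.004661 T.
τ = m₂ B₁ sinθ.
τ = (0.530)(0.004661)·sin27° = 0.001122 N·m.

τ ≈ 0.00112 N·m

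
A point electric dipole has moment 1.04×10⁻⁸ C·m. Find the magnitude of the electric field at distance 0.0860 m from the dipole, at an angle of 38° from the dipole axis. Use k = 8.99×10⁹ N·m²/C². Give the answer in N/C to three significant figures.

E ≈ 2.49×10⁵ N/C

At angle θ the dipole field magnitude is E = (kp/r³)·√(1 + 3cos²θ).
kp/r³ = (8.99×10⁹)(1.04×10⁻⁸) / (0.0860)³ = 1.470×10⁵ N/C.
√(1 + 3cos²38°) = √(1 + 3·0.6210) = √2.8629 ≈ 1.6920.
E ≈ 1.470×10⁵ × 1.692 = 2.487×10⁵ N/C.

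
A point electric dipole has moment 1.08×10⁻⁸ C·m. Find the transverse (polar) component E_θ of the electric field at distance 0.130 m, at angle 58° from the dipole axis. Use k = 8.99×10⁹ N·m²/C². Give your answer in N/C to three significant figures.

E_θ ≈ 3.75×10⁴ N/C

For a dipole, E_θ = (kp sinθ)/r³.
kp/r³ = (8.99×10⁹)(1.08×10⁻⁸)/(0.130)³ = 4.419×10⁴ N/C.
E_θ = 4.419×10⁴·sin58° = 3.748×10⁴ N/C.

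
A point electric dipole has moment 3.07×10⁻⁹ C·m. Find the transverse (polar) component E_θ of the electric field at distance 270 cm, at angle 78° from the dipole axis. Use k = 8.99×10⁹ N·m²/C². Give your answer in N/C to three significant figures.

E_θ ≈ 1.37 N/C

For a dipole, E_θ = (kp sinθ)/r³.
kp/r³ = (8.99×10⁹)(3.07×10⁻⁹)/(2.70)³ = 1.402 N/C.
E_θ = 1.402·sin78° = 1.372 N/C.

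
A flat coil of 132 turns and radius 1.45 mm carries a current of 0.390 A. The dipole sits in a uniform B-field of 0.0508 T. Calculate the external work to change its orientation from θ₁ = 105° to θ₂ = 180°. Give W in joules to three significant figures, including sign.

W ≈ 1.28×10⁻⁵ J

m = NIA = NIπa² = 132·(0.390)·π·(0.00145)² = 3.40×10⁻⁴ A·m².
W_ext = ΔU = −mB cosθ₂ + mB cosθ₁ = mB(cosθ₁ − cosθ₂).
W = (3.40×10⁻⁴)(0.0508)·(cos105° − cos180°) = (1.727×10⁻⁵)·(+0.7412) = 1.280×10⁻⁵ J.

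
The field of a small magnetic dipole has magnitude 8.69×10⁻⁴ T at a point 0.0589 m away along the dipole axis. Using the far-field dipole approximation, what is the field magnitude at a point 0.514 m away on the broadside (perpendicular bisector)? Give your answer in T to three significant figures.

B ≈ 6.54×10⁻⁷ T

Dipole fields scale as 1/r³ in the far field.
The axial field is twice the equatorial field at the same r, so the geometry factor is 1/2.
B₂ = B₁ · (1/2) · (r₁/r₂)³ = 8.69×10⁻⁴ · 0.5 · (0.0589/0.514)³.
(r₁/r₂)³ = (0.1146)³ = 0.001505.
B₂ ≈ 6.538×10⁻⁷ T.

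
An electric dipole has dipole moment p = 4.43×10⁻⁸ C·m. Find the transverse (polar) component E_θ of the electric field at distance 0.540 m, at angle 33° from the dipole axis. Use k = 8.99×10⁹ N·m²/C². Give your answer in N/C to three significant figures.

For a dipole, E_θ = (kp sinθ)/r³.
kp/r³ = (8.99×10⁹)(4.43×10⁻⁸)/(0.540)³ = 2529 N/C.
E_θ = 2529·sin33° = 1377 N/C.

E_θ ≈ 1380 N/C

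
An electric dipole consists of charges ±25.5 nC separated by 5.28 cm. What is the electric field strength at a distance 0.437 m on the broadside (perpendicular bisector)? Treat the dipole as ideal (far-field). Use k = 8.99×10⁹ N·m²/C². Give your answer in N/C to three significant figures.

E ≈ 145 N/C

Dipole moment p = qd = (2.55×10⁻⁸ C)(0.0528 m) = 1.346×10⁻⁹ C·m.
On the perpendicular bisector E = kp/r³ (half the axial value at the same distance).
E = (8.99×10⁹)(1.346×10⁻⁹) / (0.437)³ = 145.0 N/C.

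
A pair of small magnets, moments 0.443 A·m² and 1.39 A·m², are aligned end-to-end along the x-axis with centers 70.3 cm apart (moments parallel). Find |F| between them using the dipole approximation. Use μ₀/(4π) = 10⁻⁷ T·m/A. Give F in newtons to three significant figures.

On-axis B of dipole 1: B = (μ₀/4π)·2m₁/r³. Force on dipole 2: F = m₂·dB/dr.
dB/dr = −(μ₀/4π)·6m₁/r⁴, so |F| = (μ₀/4π)·6m₁m₂/r⁴.
F = 6(10⁻⁷)(0.443)(1.39)/(0.703)⁴ = 1.513×10⁻⁶ N.

F ≈ 1.51×10⁻⁶ N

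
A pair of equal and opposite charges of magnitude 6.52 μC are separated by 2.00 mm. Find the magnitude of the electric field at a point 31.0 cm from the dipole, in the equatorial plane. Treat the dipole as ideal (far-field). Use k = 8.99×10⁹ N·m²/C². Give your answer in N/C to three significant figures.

Dipole moment p = qd = (6.52×10⁻⁶ C)(0.00200 m) = 1.304×10⁻⁸ C·m.
On the perpendicular bisector E = kp/r³ (half the axial value at the same distance).
E = (8.99×10⁹)(1.304×10⁻⁸) / (0.310)³ = 3935 N/C.

E ≈ 3940 N/C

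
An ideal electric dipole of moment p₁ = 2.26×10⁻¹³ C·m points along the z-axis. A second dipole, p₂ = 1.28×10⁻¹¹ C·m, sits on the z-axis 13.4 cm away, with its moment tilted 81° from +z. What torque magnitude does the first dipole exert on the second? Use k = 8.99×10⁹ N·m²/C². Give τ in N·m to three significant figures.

The second dipole sits on the axis of the first, so the field there is axial: E₁ = 2kp₁/r³ along +z.
E₁ = 2(8.99×10⁹)(2.26×10⁻¹³)/(0.134)³ = 1.689 N/C.
Torque on the second dipole: τ = p₂ E₁ sinθ.
τ = (1.28×10⁻¹¹)(1.689)·sin81° = 2.135×10⁻¹¹ N·m.

τ ≈ 2.14×10⁻¹¹ N·m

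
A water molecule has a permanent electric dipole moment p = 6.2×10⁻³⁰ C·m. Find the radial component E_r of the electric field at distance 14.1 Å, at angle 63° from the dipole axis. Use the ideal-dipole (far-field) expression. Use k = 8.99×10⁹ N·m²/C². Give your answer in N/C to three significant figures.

For a dipole, E_r = (2kp cosθ)/r³.
kp/r³ = (8.99×10⁹)(6.20×10⁻³⁰)/(1.41×10⁻⁹)³ = 1.988×10⁷ N/C.
E_r = 2·1.988×10⁷·cos63° = 1.805×10⁷ N/C.

E_r ≈ 1.81×10⁷ N/C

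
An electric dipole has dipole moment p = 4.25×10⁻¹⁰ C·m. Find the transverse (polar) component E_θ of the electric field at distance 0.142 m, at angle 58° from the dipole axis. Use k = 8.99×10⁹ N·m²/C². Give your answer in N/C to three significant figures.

E_θ ≈ 1130 N/C

For a dipole, E_θ = (kp sinθ)/r³.
kp/r³ = (8.99×10⁹)(4.25×10⁻¹⁰)/(0.142)³ = 1334 N/C.
E_θ = 1334·sin58° = 1132 N/C.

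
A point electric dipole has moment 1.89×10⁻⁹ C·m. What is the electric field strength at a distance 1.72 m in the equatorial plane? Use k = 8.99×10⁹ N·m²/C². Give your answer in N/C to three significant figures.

E ≈ 3.34 N/C

In the equatorial plane E = kp/r³.
E = (8.99×10⁹)(1.89×10⁻⁹) / (1.72)³ = 3.339 N/C.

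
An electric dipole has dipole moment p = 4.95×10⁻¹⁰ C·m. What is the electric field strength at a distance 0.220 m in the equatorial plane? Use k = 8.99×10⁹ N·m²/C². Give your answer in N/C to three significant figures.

E ≈ 418 N/C

In the equatorial plane E = kp/r³.
E = (8.99×10⁹)(4.95×10⁻¹⁰) / (0.220)³ = 417.9 N/C.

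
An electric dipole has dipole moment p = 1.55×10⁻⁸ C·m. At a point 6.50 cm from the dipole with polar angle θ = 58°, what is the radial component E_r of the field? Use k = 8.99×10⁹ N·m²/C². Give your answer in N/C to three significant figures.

E_r ≈ 5.38×10⁵ N/C

For a dipole, E_r = (2kp cosθ)/r³.
kp/r³ = (8.99×10⁹)(1.55×10⁻⁸)/(0.0650)³ = 5.074×10⁵ N/C.
E_r = 2·5.074×10⁵·cos58° = 5.378×10⁵ N/C.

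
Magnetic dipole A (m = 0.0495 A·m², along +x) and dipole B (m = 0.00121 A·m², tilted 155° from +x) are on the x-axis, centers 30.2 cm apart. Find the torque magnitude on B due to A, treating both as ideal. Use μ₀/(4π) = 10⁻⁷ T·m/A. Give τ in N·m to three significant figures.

Dipole B is on the axis of dipole A, so B₁ there is axial: B₁ = (μ₀/4π)·2m₁/r³ along +x.
B₁ = 2(10⁻⁷)(0.0495)/(0.302)³ = 3.594×10⁻⁷ T.
τ = m₂ B₁ sinθ.
τ = (0.00121)(3.594×10⁻⁷)·sin155° = 1.838×10⁻¹⁰ N·m.

τ ≈ 1.84×10⁻¹⁰ N·m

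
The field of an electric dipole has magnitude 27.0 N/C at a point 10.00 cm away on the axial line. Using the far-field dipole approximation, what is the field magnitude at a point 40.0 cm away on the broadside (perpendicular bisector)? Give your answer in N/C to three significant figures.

E ≈ 0.211 N/C

Dipole fields scale as 1/r³ in the far field.
The axial field is twice the equatorial field at the same r, so the geometry factor is 1/2.
E₂ = E₁ · (1/2) · (r₁/r₂)³ = 27.0 · 0.5 · (10.00/40.0)³.
(r₁/r₂)³ = (0.25)³ = 0.01562.
E₂ ≈ 0.2109 N/C.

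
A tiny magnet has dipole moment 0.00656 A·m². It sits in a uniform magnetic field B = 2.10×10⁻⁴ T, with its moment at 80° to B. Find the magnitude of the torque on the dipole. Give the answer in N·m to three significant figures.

Torque on a magnetic dipole: τ = mB sinθ.
τ = (0.00656)(2.10×10⁻⁴)·sin80° = 1.357×10⁻⁶ N·m.

τ ≈ 1.36×10⁻⁶ N·m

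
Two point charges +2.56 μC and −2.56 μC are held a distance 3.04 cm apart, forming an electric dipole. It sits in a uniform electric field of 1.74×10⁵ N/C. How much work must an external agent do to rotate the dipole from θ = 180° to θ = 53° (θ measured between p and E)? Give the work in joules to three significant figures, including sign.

W ≈ -0.0217 J

Dipole moment p = qd = (2.56×10⁻⁶ C)(0.0304 m) = 7.782×10⁻⁸ C·m.
W_ext = ΔU = U(θ₂) − U(θ₁) = −pE cosθ₂ − (−pE cosθ₁) = pE(cosθ₁ − cosθ₂).
W = (7.782×10⁻⁸)(1.74×10⁵)·(cos180° − cos53°) = (0.01354)·(-1.6018) = -0.02169 J.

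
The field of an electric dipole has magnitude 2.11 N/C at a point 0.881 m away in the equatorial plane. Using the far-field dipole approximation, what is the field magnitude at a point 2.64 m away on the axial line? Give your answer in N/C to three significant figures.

E ≈ 0.157 N/C

Dipole fields scale as 1/r³ in the far field.
The axial field is twice the equatorial field at the same r, so the geometry factor is 2/1.
E₂ = E₁ · (2/1) · (r₁/r₂)³ = 2.11 · 2 · (0.881/2.64)³.
(r₁/r₂)³ = (0.3337)³ = 0.03716.
E₂ ≈ 0.1568 N/C.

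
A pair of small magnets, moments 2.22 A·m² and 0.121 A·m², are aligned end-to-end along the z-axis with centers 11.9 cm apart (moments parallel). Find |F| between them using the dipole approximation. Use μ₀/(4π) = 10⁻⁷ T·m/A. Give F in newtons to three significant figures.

F ≈ 8.04×10⁻⁴ N

On-axis B of dipole 1: B = (μ₀/4π)·2m₁/r³. Force on dipole 2: F = m₂·dB/dr.
dB/dr = −(μ₀/4π)·6m₁/r⁴, so |F| = (μ₀/4π)·6m₁m₂/r⁴.
F = 6(10⁻⁷)(2.22)(0.121)/(0.119)⁴ = 8.037×10⁻⁴ N.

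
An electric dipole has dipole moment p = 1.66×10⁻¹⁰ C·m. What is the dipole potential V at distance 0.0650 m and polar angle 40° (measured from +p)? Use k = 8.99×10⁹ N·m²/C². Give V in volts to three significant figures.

V ≈ 271 V

The dipole potential is V = kp cosθ / r².
V = (8.99×10⁹)(1.66×10⁻¹⁰)·cos40° / (0.0650)² = 270.6 V.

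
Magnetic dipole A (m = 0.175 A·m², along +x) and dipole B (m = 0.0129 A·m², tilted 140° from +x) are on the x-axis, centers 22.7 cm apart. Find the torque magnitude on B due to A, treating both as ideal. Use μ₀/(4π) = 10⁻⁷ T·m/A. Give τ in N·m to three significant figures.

Dipole B is on the axis of dipole A, so B₁ there is axial: B₁ = (μ₀/4π)·2m₁/r³ along +x.
B₁ = 2(10⁻⁷)(0.175)/(0.227)³ = 2.992×10⁻⁶ T.
τ = m₂ B₁ sinθ.
τ = (0.0129)(2.992×10⁻⁶)·sin140° = 2.481×10⁻⁸ N·m.

τ ≈ 2.48×10⁻⁸ N·m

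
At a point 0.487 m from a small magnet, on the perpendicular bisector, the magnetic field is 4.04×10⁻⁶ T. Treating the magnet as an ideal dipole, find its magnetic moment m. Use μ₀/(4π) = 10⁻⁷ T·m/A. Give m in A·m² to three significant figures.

m ≈ 4.67 A·m²

In the equatorial plane B = (μ₀/4π)·m/r³, so m = Br³·4π/(μ₀).
m = (4.04×10⁻⁶)·(0.487)³ / (10⁻⁷) = 4.666 A·m².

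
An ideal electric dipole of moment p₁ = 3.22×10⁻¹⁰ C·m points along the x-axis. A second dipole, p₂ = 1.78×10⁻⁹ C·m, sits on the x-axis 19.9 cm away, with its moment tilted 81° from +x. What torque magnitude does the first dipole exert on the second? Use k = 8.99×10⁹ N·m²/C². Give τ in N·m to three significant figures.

The second dipole sits on the axis of the first, so the field there is axial: E₁ = 2kp₁/r³ along +x.
E₁ = 2(8.99×10⁹)(3.22×10⁻¹⁰)/(0.199)³ = 734.7 N/C.
Torque on the second dipole: τ = p₂ E₁ sinθ.
τ = (1.78×10⁻⁹)(734.7)·sin81° = 1.292×10⁻⁶ N·m.

τ ≈ 1.29×10⁻⁶ N·m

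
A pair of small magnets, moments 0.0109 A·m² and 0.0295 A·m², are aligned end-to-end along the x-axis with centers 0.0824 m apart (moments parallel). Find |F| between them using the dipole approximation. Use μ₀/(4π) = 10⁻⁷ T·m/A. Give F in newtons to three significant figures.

F ≈ 4.18×10⁻⁶ N

On-axis B of dipole 1: B = (μ₀/4π)·2m₁/r³. Force on dipole 2: F = m₂·dB/dr.
dB/dr = −(μ₀/4π)·6m₁/r⁴, so |F| = (μ₀/4π)·6m₁m₂/r⁴.
F = 6(10⁻⁷)(0.0109)(0.0295)/(0.0824)⁴ = 4.185×10⁻⁶ N.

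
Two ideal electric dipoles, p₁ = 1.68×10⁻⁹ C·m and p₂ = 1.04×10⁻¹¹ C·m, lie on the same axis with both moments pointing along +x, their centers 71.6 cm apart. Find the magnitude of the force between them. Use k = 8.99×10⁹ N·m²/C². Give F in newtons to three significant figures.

F ≈ 3.59×10⁻⁹ N

On-axis field of dipole 1 at distance r: E = 2kp₁/r³. Force on dipole 2 is F = p₂·dE/dr (gradient along axis).
dE/dr = −6kp₁/r⁴, so |F| = 6kp₁p₂/r⁴ (attractive for aligned moments).
F = 6(8.99×10⁹)(1.68×10⁻⁹)(1.04×10⁻¹¹)/(0.716)⁴ = 3.586×10⁻⁹ N.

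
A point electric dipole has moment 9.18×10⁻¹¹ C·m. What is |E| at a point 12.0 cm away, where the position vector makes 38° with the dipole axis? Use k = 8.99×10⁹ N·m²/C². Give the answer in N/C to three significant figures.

At angle θ the dipole field magnitude is E = (kp/r³)·√(1 + 3cos²θ).
kp/r³ = (8.99×10⁹)(9.18×10⁻¹¹) / (0.120)³ = 477.6 N/C.
√(1 + 3cos²38°) = √(1 + 3·0.6210) = √2.8629 ≈ 1.6920.
E ≈ 477.6 × 1.692 = 808.1 N/C.

E ≈ 808 N/C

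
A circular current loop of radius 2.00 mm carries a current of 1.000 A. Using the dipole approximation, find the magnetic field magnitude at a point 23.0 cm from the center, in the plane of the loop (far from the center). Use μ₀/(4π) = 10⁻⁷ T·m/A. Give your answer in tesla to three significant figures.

Magnetic moment m = IA = Iπa² = (1.00)·π·(0.00200)² = 1.257×10⁻⁵ A·m².
In the equatorial plane B = (μ₀/4π)·m/r³ (half the axial value).
B = (10⁻⁷)·(1.257×10⁻⁵) / (0.230)³ = 1.033×10⁻¹⁰ T.

B ≈ 1.03×10⁻¹⁰ T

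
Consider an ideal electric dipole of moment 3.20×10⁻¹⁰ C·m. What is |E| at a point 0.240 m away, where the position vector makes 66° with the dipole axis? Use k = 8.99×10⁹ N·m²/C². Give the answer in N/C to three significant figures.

At angle θ the dipole field magnitude is E = (kp/r³)·√(1 + 3cos²θ).
kp/r³ = (8.99×10⁹)(3.20×10⁻¹⁰) / (0.240)³ = 208.1 N/C.
√(1 + 3cos²66°) = √(1 + 3·0.1654) = √1.4963 ≈ 1.2232.
E ≈ 208.1 × 1.223 = 254.6 N/C.

E ≈ 255 N/C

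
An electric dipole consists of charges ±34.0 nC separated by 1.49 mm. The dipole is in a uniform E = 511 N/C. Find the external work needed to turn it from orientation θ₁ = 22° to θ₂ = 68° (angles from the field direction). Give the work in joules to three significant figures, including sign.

W ≈ 1.43×10⁻⁸ J

Dipole moment p = qd = (3.40×10⁻⁸ C)(0.00149 m) = 5.066×10⁻¹¹ C·m.
W_ext = ΔU = U(θ₂) − U(θ₁) = −pE cosθ₂ − (−pE cosθ₁) = pE(cosθ₁ − cosθ₂).
W = (5.066×10⁻¹¹)(511)·(cos22° − cos68°) = (2.589×10⁻⁸)·(+0.5526) = 1.430×10⁻⁸ J.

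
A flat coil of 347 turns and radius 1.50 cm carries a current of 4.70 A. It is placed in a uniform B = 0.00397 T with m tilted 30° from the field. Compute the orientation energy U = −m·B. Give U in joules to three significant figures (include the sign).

U ≈ -0.00396 J

m = NIA = NIπa² = 347·(4.70)·π·(0.0150)² = 1.153 A·m².
U = −m·B = −mB cosθ.
U = −(1.153)(0.00397)·cos30° = -0.003964 J.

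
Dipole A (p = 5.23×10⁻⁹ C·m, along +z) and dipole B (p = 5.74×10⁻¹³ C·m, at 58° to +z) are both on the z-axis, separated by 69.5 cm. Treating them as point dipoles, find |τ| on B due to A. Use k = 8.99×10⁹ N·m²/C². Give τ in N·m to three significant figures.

The second dipole sits on the axis of the first, so the field there is axial: E₁ = 2kp₁/r³ along +z.
E₁ = 2(8.99×10⁹)(5.23×10⁻⁹)/(0.695)³ = 280.1 N/C.
Torque on the second dipole: τ = p₂ E₁ sinθ.
τ = (5.74×10⁻¹³)(280.1)·sin58° = 1.364×10⁻¹⁰ N·m.

τ ≈ 1.36×10⁻¹⁰ N·m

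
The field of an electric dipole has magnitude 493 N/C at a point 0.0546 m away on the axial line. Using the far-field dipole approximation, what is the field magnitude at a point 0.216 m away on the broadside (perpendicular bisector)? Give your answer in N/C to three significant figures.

Dipole fields scale as 1/r³ in the far field.
The axial field is twice the equatorial field at the same r, so the geometry factor is 1/2.
E₂ = E₁ · (1/2) · (r₁/r₂)³ = 493 · 0.5 · (0.0546/0.216)³.
(r₁/r₂)³ = (0.2528)³ = 0.01615.
E₂ ≈ 3.981 N/C.

E ≈ 3.98 N/C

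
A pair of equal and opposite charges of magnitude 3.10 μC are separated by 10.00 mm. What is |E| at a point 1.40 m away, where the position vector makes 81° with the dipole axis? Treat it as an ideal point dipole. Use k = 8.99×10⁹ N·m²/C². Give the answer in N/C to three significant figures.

Dipole moment p = qd = (3.10×10⁻⁶ C)(0.0100 m) = 3.10×10⁻⁸ C·m.
At angle θ the dipole field magnitude is E = (kp/r³)·√(1 + 3cos²θ).
kp/r³ = (8.99×10⁹)(3.10×10⁻⁸) / (1.40)³ = 101.6 N/C.
√(1 + 3cos²81°) = √(1 + 3·0.0245) = √1.0734 ≈ 1.0361.
E ≈ 101.6 × 1.036 = 105.2 N/C.

E ≈ 105 N/C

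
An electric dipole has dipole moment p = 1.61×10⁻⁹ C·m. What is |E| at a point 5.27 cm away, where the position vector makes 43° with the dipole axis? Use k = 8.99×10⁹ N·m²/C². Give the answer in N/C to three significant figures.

At angle θ the dipole field magnitude is E = (kp/r³)·√(1 + 3cos²θ).
kp/r³ = (8.99×10⁹)(1.61×10⁻⁹) / (0.0527)³ = 9.889×10⁴ N/C.
√(1 + 3cos²43°) = √(1 + 3·0.5349) = √2.6046 ≈ 1.6139.
E ≈ 9.889×10⁴ × 1.614 = 1.596×10⁵ N/C.

E ≈ 1.60×10⁵ N/C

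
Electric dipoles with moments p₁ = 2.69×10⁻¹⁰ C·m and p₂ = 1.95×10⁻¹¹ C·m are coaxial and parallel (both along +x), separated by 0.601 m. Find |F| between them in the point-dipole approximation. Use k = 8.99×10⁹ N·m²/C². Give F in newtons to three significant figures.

F ≈ 2.17×10⁻⁹ N

On-axis field of dipole 1 at distance r: E = 2kp₁/r³. Force on dipole 2 is F = p₂·dE/dr (gradient along axis).
dE/dr = −6kp₁/r⁴, so |F| = 6kp₁p₂/r⁴ (attractive for aligned moments).
F = 6(8.99×10⁹)(2.69×10⁻¹⁰)(1.95×10⁻¹¹)/(0.601)⁴ = 2.169×10⁻⁹ N.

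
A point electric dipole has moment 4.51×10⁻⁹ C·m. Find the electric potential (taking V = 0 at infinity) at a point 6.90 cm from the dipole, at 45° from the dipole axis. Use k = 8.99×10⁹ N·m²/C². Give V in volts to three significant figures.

V ≈ 6020 V

The dipole potential is V = kp cosθ / r².
V = (8.99×10⁹)(4.51×10⁻⁹)·cos45° / (0.0690)² = 6022 V.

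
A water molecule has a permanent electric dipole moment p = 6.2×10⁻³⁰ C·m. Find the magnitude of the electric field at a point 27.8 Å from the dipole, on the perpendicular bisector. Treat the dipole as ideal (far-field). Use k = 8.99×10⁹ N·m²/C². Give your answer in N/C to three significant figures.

E ≈ 2.59×10⁶ N/C

In the equatorial plane E = kp/r³.
E = (8.99×10⁹)(6.20×10⁻³⁰) / (2.78×10⁻⁹)³ = 2.594×10⁶ N/C.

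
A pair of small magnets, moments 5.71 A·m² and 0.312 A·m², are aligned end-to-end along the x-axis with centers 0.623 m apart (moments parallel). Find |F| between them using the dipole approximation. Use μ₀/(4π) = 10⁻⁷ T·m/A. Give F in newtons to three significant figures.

F ≈ 7.10×10⁻⁶ N

On-axis B of dipole 1: B = (μ₀/4π)·2m₁/r³. Force on dipole 2: F = m₂·dB/dr.
dB/dr = −(μ₀/4π)·6m₁/r⁴, so |F| = (μ₀/4π)·6m₁m₂/r⁴.
F = 6(10⁻⁷)(5.71)(0.312)/(0.623)⁴ = 7.096×10⁻⁶ N.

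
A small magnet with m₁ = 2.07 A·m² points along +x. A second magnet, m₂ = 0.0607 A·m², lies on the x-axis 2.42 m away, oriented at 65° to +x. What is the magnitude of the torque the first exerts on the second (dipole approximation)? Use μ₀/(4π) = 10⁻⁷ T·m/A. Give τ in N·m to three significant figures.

τ ≈ 1.61×10⁻⁹ N·m

Dipole B is on the axis of dipole A, so B₁ there is axial: B₁ = (μ₀/4π)·2m₁/r³ along +x.
B₁ = 2(10⁻⁷)(2.07)/(2.42)³ = 2.921×10⁻⁸ T.
τ = m₂ B₁ sinθ.
τ = (0.0607)(2.921×10⁻⁸)·sin65° = 1.607×10⁻⁹ N·m.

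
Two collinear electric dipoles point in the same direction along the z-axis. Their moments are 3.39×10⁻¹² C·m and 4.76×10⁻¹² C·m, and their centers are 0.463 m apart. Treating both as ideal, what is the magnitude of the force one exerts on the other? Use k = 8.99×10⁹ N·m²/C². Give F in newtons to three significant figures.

On-axis field of dipole 1 at distance r: E = 2kp₁/r³. Force on dipole 2 is F = p₂·dE/dr (gradient along axis).
dE/dr = −6kp₁/r⁴, so |F| = 6kp₁p₂/r⁴ (attractive for aligned moments).
F = 6(8.99×10⁹)(3.39×10⁻¹²)(4.76×10⁻¹²)/(0.463)⁴ = 1.894×10⁻¹¹ N.

F ≈ 1.89×10⁻¹¹ N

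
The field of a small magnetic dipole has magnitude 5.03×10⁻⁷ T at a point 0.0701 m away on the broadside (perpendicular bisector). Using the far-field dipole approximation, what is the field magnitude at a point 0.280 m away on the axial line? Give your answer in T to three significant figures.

Dipole fields scale as 1/r³ in the far field.
The axial field is twice the equatorial field at the same r, so the geometry factor is 2/1.
B₂ = B₁ · (2/1) · (r₁/r₂)³ = 5.03×10⁻⁷ · 2 · (0.0701/0.280)³.
(r₁/r₂)³ = (0.2504)³ = 0.01569.
B₂ ≈ 1.579×10⁻⁸ T.

B ≈ 1.58×10⁻⁸ T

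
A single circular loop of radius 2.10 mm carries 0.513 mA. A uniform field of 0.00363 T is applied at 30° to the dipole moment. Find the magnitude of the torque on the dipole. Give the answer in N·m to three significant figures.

Magnetic moment m = IA = Iπa² = (5.13×10⁻⁴)·π·(0.00210)² = 7.107×10⁻⁹ A·m².
Torque on a magnetic dipole: τ = mB sinθ.
τ = (7.107×10⁻⁹)(0.00363)·sin30° = 1.290×10⁻¹¹ N·m.

τ ≈ 1.29×10⁻¹¹ N·m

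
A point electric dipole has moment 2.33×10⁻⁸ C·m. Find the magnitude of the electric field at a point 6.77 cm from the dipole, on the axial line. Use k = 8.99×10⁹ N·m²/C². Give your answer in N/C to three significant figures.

E ≈ 1.35×10⁶ N/C

On the dipole axis E = 2kp/r³.
E = 2·(8.99×10⁹)(2.33×10⁻⁸) / (0.0677)³ = 1.350×10⁶ N/C.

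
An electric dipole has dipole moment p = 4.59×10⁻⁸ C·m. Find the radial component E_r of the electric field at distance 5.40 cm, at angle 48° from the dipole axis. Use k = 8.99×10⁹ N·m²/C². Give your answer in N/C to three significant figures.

E_r ≈ 3.51×10⁶ N/C

For a dipole, E_r = (2kp cosθ)/r³.
kp/r³ = (8.99×10⁹)(4.59×10⁻⁸)/(0.0540)³ = 2.621×10⁶ N/C.
E_r = 2·2.621×10⁶·cos48° = 3.507×10⁶ N/C.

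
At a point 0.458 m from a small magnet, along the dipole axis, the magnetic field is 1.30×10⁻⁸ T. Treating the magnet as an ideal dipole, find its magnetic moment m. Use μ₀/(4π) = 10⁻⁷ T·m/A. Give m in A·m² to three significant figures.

m ≈ 0.00624 A·m²

On axis B = (μ₀/4π)·2m/r³, so m = Br³·4π/(μ₀·2).
m = (1.30×10⁻⁸)·(0.458)³ / (2·10⁻⁷) = 0.006245 A·m².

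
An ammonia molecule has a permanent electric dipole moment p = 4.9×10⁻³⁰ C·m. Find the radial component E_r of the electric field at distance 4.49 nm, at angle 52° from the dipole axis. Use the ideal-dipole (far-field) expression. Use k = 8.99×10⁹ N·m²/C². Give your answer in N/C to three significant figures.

For a dipole, E_r = (2kp cosθ)/r³.
kp/r³ = (8.99×10⁹)(4.90×10⁻³⁰)/(4.49×10⁻⁹)³ = 4.867×10⁵ N/C.
E_r = 2·4.867×10⁵·cos52° = 5.992×10⁵ N/C.

E_r ≈ 5.99×10⁵ N/C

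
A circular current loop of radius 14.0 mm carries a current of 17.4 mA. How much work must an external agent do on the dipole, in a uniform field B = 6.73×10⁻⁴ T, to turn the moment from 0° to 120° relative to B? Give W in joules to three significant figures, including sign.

Magnetic moment m = IA = Iπa² = (0.0174)·π·(0.0140)² = 1.071×10⁻⁵ A·m².
W_ext = ΔU = −mB cosθ₂ + mB cosθ₁ = mB(cosθ₁ − cosθ₂).
W = (1.071×10⁻⁵)(6.73×10⁻⁴)·(cos0° − cos120°) = (7.208×10⁻⁹)·(+1.5000) = 1.081×10⁻⁸ J.

W ≈ 1.08×10⁻⁸ J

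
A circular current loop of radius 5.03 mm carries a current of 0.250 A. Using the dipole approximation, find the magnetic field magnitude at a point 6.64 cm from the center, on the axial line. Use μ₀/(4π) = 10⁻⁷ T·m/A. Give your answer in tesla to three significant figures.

Magnetic moment m = IA = Iπa² = (0.250)·π·(0.00503)² = 1.987×10⁻⁵ A·m².
On axis B = (μ₀/4π)·2m/r³.
B = 2·(10⁻⁷)·(1.987×10⁻⁵) / (0.0664)³ = 1.357×10⁻⁸ T.

B ≈ 1.36×10⁻⁸ T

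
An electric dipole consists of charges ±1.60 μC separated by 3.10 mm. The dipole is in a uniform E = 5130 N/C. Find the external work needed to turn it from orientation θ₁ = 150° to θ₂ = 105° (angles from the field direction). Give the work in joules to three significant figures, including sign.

W ≈ -1.55×10⁻⁵ J

Dipole moment p = qd = (1.60×10⁻⁶ C)(0.00310 m) = 4.96×10⁻⁹ C·m.
W_ext = ΔU = U(θ₂) − U(θ₁) = −pE cosθ₂ − (−pE cosθ₁) = pE(cosθ₁ − cosθ₂).
W = (4.96×10⁻⁹)(5130)·(cos150° − cos105°) = (2.544×10⁻⁵)·(-0.6072) = -1.545×10⁻⁵ J.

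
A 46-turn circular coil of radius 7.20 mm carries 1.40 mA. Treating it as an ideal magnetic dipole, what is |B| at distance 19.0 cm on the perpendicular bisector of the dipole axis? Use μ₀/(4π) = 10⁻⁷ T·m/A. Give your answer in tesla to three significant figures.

B ≈ 1.53×10⁻¹⁰ T

m = NIA = NIπa² = 46·(0.00140)·π·(0.00720)² = 1.049×10⁻⁵ A·m².
In the equatorial plane B = (μ₀/4π)·m/r³ (half the axial value).
B = (10⁻⁷)·(1.049×10⁻⁵) / (0.190)³ = 1.529×10⁻¹⁰ T.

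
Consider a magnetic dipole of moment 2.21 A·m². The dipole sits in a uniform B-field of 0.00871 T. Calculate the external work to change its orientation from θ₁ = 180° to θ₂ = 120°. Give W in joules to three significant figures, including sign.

W ≈ -0.00962 J

W_ext = ΔU = −mB cosθ₂ + mB cosθ₁ = mB(cosθ₁ − cosθ₂).
W = (2.21)(0.00871)·(cos180° − cos120°) = (0.01925)·(-0.5000) = -0.009625 J.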